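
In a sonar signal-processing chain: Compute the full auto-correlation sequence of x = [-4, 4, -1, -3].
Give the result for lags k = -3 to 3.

r_xx[k] = sum_m x[m]*x[m+k], indexed from 0, for k = -3 to 3:
  r_xx[-3] = x[3]*x[0] = 12
  r_xx[-2] = x[2]*x[0] + x[3]*x[1] = -8
  r_xx[-1] = x[1]*x[0] + x[2]*x[1] + x[3]*x[2] = -17
  r_xx[0] = x[0]*x[0] + x[1]*x[1] + x[2]*x[2] + x[3]*x[3] = 42
  r_xx[1] = x[0]*x[1] + x[1]*x[2] + x[2]*x[3] = -17
  r_xx[2] = x[0]*x[2] + x[1]*x[3] = -8
  r_xx[3] = x[0]*x[3] = 12
r_xx = [12, -8, -17, 42, -17, -8, 12]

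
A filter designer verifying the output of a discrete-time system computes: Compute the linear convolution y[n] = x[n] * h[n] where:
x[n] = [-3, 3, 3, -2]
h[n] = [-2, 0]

y[n] = sum_k x[k]*h[n-k]. Output length = len(x) + len(h) - 1 = 4 + 2 - 1 = 5.
y[0] = -3*-2 = 6
y[1] = 3*-2 + -3*0 = -6
y[2] = 3*-2 + 3*0 = -6
y[3] = -2*-2 + 3*0 = 4
y[4] = -2*0 = 0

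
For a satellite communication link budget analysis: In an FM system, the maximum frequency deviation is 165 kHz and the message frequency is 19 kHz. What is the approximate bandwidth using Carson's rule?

Carson's rule: BW = 2*(delta_f + f_m)
= 2*(165 + 19) kHz = 368 kHz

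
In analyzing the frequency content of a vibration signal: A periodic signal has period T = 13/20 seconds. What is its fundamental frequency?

The fundamental frequency is the reciprocal of the period.
f = 1/T = 1/(13/20) = 20/13 Hz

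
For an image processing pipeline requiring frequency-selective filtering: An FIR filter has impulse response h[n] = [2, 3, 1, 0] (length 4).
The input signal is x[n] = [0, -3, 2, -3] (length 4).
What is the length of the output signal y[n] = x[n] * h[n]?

For linear convolution, the output length is:
len(y) = len(x) + len(h) - 1 = 4 + 4 - 1 = 7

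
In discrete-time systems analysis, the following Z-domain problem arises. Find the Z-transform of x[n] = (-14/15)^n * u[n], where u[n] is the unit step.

The Z-transform of a^n * u[n] is z/(z-a) for |z| > |a|.
Here a = -14/15, so X(z) = z/(z - (-14/15)) = 15z/(15z + 14)
ROC: |z| > 14/15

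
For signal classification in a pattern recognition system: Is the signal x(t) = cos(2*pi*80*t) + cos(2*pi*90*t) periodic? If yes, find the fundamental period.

f1 = 80 Hz, f2 = 90 Hz
Period T1 = 1/80, T2 = 1/90
Ratio T1/T2 = 90/80, which is rational.
The signal is periodic with fundamental period T = 1/GCD(80,90) = 1/10 s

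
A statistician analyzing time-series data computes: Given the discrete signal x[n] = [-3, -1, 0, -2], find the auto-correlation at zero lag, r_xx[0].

The auto-correlation at zero lag r_xx[0] equals the signal energy.
r_xx[0] = sum of x[n]^2 = (-3)^2 + (-1)^2 + 0^2 + (-2)^2
= 9 + 1 + 0 + 4 = 14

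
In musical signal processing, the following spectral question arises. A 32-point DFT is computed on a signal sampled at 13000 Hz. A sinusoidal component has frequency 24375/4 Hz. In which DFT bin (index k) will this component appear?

DFT frequency resolution = f_s/N = 13000/32 = 1625/4 Hz
Bin index k = f_signal / resolution = 24375/4 / 1625/4 = 15
The signal frequency 24375/4 Hz falls in DFT bin k = 15.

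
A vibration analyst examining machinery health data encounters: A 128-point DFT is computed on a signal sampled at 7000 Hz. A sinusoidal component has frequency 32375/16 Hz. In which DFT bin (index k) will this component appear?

DFT frequency resolution = f_s/N = 7000/128 = 875/16 Hz
Bin index k = f_signal / resolution = 32375/16 / 875/16 = 37
The signal frequency 32375/16 Hz falls in DFT bin k = 37.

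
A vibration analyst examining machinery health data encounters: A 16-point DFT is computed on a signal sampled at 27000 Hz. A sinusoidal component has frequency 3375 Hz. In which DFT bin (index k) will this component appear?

DFT frequency resolution = f_s/N = 27000/16 = 3375/2 Hz
Bin index k = f_signal / resolution = 3375 / 3375/2 = 2
The signal frequency 3375 Hz falls in DFT bin k = 2.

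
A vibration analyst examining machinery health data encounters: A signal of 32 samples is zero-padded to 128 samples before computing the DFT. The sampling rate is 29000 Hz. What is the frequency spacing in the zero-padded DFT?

Original DFT: N = 32, resolution = f_s/N = 29000/32 = 3625/4 Hz
Zero-padded DFT: N = 128, resolution = f_s/N = 29000/128 = 3625/16 Hz
Zero-padding interpolates the spectrum (finer frequency grid)
but does NOT improve the true spectral resolution (ability to resolve close frequencies).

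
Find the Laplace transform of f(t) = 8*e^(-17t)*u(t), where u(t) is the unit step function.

Standard Laplace transform pair:
e^(-at)*u(t) <-> 1/(s+a)
With a = 17: L{8*e^(-17t)*u(t)} = 8/(s+17), ROC: Re(s) > -17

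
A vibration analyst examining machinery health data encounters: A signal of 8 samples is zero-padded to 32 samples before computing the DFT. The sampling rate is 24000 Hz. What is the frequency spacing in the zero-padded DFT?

Original DFT: N = 8, resolution = f_s/N = 24000/8 = 3000 Hz
Zero-padded DFT: N = 32, resolution = f_s/N = 24000/32 = 750 Hz
Zero-padding interpolates the spectrum (finer frequency grid)
but does NOT improve the true spectral resolution (ability to resolve close frequencies).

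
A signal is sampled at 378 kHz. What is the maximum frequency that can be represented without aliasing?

The maximum frequency that can be represented without aliasing
is the Nyquist frequency: f_max = f_s / 2 = 378 kHz / 2 = 189 kHz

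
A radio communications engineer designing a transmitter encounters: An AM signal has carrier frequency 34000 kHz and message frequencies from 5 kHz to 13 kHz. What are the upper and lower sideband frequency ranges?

Upper sideband (USB) = fc + [fm_low, fm_high] = 34000 + [5, 13] = [34005, 34013] kHz
Lower sideband (LSB) = fc - [fm_high, fm_low] = 34000 - [13, 5] = [33987, 33995] kHz
Total occupied spectrum: 33987 kHz to 34013 kHz (plus carrier at 34000 kHz)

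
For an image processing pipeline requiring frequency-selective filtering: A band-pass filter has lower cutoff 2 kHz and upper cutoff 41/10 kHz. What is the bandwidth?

Bandwidth = f_high - f_low
= 41/10 kHz - 2 kHz = 21/10 kHz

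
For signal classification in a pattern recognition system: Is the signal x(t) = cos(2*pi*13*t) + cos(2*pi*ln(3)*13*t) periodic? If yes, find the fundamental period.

f1 = 13 Hz, f2 = 13*ln(3) Hz
Ratio f2/f1 = ln(3), which is irrational.
Since the frequency ratio is irrational, no common period exists.
The signal is not periodic.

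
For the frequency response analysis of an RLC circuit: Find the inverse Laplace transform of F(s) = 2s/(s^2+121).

Standard pair: s/(s^2+w^2) <-> cos(wt)*u(t)
With k=2, w=11: f(t) = 2*cos(11t)*u(t)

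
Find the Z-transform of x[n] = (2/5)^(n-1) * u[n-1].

Time-shifting property: if X(z) = Z{x[n]}, then Z{x[n-d]} = z^(-d) * X(z)
X(z) = z/(z - 2/5) for x[n] = (2/5)^n * u[n]
Z{x[n-1]} = z^(-1) * z/(z - 2/5) = 1/(z - 2/5)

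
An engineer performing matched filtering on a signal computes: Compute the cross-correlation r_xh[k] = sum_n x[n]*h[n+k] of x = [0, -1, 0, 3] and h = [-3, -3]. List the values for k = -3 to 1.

Both sequences indexed from 0 and zero outside their support.
Lags with overlap: k = -3 to 1.
  r_xh[-3] = x[3]*h[0] = -9
  r_xh[-2] = x[2]*h[0] + x[3]*h[1] = -9
  r_xh[-1] = x[1]*h[0] + x[2]*h[1] = 3
  r_xh[0] = x[0]*h[0] + x[1]*h[1] = 3
  r_xh[1] = x[0]*h[1] = 0
r_xh = [-9, -9, 3, 3, 0] (for k = -3, ..., 1)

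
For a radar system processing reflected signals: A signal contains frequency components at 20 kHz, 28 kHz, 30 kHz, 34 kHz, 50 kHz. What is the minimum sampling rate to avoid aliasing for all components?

The highest frequency component is f_max = 50 kHz.
Nyquist rate = 2 * f_max = 2 * 50 kHz = 100 kHz.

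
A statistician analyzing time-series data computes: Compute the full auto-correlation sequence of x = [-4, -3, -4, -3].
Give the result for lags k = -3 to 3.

r_xx[k] = sum_m x[m]*x[m+k], indexed from 0, for k = -3 to 3:
  r_xx[-3] = x[3]*x[0] = 12
  r_xx[-2] = x[2]*x[0] + x[3]*x[1] = 25
  r_xx[-1] = x[1]*x[0] + x[2]*x[1] + x[3]*x[2] = 36
  r_xx[0] = x[0]*x[0] + x[1]*x[1] + x[2]*x[2] + x[3]*x[3] = 50
  r_xx[1] = x[0]*x[1] + x[1]*x[2] + x[2]*x[3] = 36
  r_xx[2] = x[0]*x[2] + x[1]*x[3] = 25
  r_xx[3] = x[0]*x[3] = 12
r_xx = [12, 25, 36, 50, 36, 25, 12]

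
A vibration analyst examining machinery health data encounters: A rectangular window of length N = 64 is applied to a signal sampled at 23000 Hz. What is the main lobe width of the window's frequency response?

For a rectangular window of length N,
the main lobe width in frequency is 2*f_s/N.
= 2*23000/64 = 2875/4 Hz
This determines the minimum frequency separation for resolving two sinusoids.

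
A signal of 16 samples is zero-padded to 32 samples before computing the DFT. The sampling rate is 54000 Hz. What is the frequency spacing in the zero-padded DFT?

Original DFT: N = 16, resolution = f_s/N = 54000/16 = 3375 Hz
Zero-padded DFT: N = 32, resolution = f_s/N = 54000/32 = 3375/2 Hz
Zero-padding interpolates the spectrum (finer frequency grid)
but does NOT improve the true spectral resolution (ability to resolve close frequencies).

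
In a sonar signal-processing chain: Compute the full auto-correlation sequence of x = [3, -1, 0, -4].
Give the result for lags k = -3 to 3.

r_xx[k] = sum_m x[m]*x[m+k], indexed from 0, for k = -3 to 3:
  r_xx[-3] = x[3]*x[0] = -12
  r_xx[-2] = x[2]*x[0] + x[3]*x[1] = 4
  r_xx[-1] = x[1]*x[0] + x[2]*x[1] + x[3]*x[2] = -3
  r_xx[0] = x[0]*x[0] + x[1]*x[1] + x[2]*x[2] + x[3]*x[3] = 26
  r_xx[1] = x[0]*x[1] + x[1]*x[2] + x[2]*x[3] = -3
  r_xx[2] = x[0]*x[2] + x[1]*x[3] = 4
  r_xx[3] = x[0]*x[3] = -12
r_xx = [-12, 4, -3, 26, -3, 4, -12]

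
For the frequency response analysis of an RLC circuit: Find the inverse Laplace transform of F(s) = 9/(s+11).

Standard pair: k/(s+a) <-> k*e^(-at)*u(t)
With k=9, a=11: f(t) = 9*e^(-11t)*u(t)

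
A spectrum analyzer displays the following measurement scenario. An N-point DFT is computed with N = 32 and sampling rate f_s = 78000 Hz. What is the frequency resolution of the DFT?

DFT frequency resolution = f_s / N
= 78000 / 32 = 4875/2 Hz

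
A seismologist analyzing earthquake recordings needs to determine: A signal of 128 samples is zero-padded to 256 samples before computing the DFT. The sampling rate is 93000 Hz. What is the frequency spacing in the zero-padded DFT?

Original DFT: N = 128, resolution = f_s/N = 93000/128 = 11625/16 Hz
Zero-padded DFT: N = 256, resolution = f_s/N = 93000/256 = 11625/32 Hz
Zero-padding interpolates the spectrum (finer frequency grid)
but does NOT improve the true spectral resolution (ability to resolve close frequencies).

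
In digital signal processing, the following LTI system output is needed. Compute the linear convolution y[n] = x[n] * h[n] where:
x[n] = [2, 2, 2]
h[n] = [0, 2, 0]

y[n] = sum_k x[k]*h[n-k]. Output length = len(x) + len(h) - 1 = 3 + 3 - 1 = 5.
y[0] = 2*0 = 0
y[1] = 2*0 + 2*2 = 4
y[2] = 2*0 + 2*2 + 2*0 = 4
y[3] = 2*2 + 2*0 = 4
y[4] = 2*0 = 0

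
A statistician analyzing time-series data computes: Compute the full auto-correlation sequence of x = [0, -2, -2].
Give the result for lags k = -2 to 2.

r_xx[k] = sum_m x[m]*x[m+k], indexed from 0, for k = -2 to 2:
  r_xx[-2] = x[2]*x[0] = 0
  r_xx[-1] = x[1]*x[0] + x[2]*x[1] = 4
  r_xx[0] = x[0]*x[0] + x[1]*x[1] + x[2]*x[2] = 8
  r_xx[1] = x[0]*x[1] + x[1]*x[2] = 4
  r_xx[2] = x[0]*x[2] = 0
r_xx = [0, 4, 8, 4, 0]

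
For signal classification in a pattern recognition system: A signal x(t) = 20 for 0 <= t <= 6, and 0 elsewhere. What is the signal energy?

Energy = integral of |x(t)|^2 dt over the signal duration
= 20^2 * 6 = 400 * 6 = 2400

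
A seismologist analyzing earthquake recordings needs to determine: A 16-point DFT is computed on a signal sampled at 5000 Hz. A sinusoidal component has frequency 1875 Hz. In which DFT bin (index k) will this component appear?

DFT frequency resolution = f_s/N = 5000/16 = 625/2 Hz
Bin index k = f_signal / resolution = 1875 / 625/2 = 6
The signal frequency 1875 Hz falls in DFT bin k = 6.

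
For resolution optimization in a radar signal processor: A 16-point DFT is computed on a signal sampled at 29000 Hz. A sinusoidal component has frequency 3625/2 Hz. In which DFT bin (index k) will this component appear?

DFT frequency resolution = f_s/N = 29000/16 = 3625/2 Hz
Bin index k = f_signal / resolution = 3625/2 / 3625/2 = 1
The signal frequency 3625/2 Hz falls in DFT bin k = 1.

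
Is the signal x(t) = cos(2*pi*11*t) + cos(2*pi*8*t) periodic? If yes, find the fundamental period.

f1 = 11 Hz, f2 = 8 Hz
Period T1 = 1/11, T2 = 1/8
Ratio T1/T2 = 8/11, which is rational.
The signal is periodic with fundamental period T = 1/GCD(11,8) = 1 s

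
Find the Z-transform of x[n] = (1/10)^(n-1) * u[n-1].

Time-shifting property: if X(z) = Z{x[n]}, then Z{x[n-d]} = z^(-d) * X(z)
X(z) = z/(z - 1/10) for x[n] = (1/10)^n * u[n]
Z{x[n-1]} = z^(-1) * z/(z - 1/10) = 1/(z - 1/10)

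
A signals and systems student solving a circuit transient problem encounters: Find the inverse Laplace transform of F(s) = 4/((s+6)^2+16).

Standard pair: w/((s+a)^2+w^2) <-> e^(-at)*sin(wt)*u(t)
With a=6, w=4: f(t) = e^(-6t)*sin(4t)*u(t)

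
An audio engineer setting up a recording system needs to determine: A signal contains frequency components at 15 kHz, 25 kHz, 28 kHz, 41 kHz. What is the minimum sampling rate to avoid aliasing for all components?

The highest frequency component is f_max = 41 kHz.
Nyquist rate = 2 * f_max = 2 * 41 kHz = 82 kHz.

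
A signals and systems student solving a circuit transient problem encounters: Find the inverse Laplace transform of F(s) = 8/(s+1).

Standard pair: k/(s+a) <-> k*e^(-at)*u(t)
With k=8, a=1: f(t) = 8*e^(-t)*u(t)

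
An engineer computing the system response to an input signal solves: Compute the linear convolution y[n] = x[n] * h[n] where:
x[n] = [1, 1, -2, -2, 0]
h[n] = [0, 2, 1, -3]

y[n] = sum_k x[k]*h[n-k]. Output length = len(x) + len(h) - 1 = 5 + 4 - 1 = 8.
y[0] = 1*0 = 0
y[1] = 1*0 + 1*2 = 2
y[2] = -2*0 + 1*2 + 1*1 = 3
y[3] = -2*0 + -2*2 + 1*1 + 1*-3 = -6
y[4] = 0*0 + -2*2 + -2*1 + 1*-3 = -9
y[5] = 0*2 + -2*1 + -2*-3 = 4
y[6] = 0*1 + -2*-3 = 6
y[7] = 0*-3 = 0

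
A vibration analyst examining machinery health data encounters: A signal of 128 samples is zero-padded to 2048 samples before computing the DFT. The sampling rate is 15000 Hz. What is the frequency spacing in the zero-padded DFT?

Original DFT: N = 128, resolution = f_s/N = 15000/128 = 1875/16 Hz
Zero-padded DFT: N = 2048, resolution = f_s/N = 15000/2048 = 1875/256 Hz
Zero-padding interpolates the spectrum (finer frequency grid)
but does NOT improve the true spectral resolution (ability to resolve close frequencies).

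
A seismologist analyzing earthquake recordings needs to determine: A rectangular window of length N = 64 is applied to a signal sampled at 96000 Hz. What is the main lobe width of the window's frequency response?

For a rectangular window of length N,
the main lobe width in frequency is 2*f_s/N.
= 2*96000/64 = 3000 Hz
This determines the minimum frequency separation for resolving two sinusoids.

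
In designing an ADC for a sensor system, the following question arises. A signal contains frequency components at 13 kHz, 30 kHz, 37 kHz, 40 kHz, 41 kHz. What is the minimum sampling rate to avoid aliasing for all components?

The highest frequency component is f_max = 41 kHz.
Nyquist rate = 2 * f_max = 2 * 41 kHz = 82 kHz.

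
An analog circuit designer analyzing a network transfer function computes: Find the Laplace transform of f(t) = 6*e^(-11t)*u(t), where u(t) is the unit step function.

Standard Laplace transform pair:
e^(-at)*u(t) <-> 1/(s+a)
With a = 11: L{6*e^(-11t)*u(t)} = 6/(s+11), ROC: Re(s) > -11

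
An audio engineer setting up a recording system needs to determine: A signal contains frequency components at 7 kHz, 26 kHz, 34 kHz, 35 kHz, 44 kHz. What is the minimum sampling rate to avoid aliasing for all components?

The highest frequency component is f_max = 44 kHz.
Nyquist rate = 2 * f_max = 2 * 44 kHz = 88 kHz.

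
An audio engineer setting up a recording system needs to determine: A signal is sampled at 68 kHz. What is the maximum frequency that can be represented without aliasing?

The maximum frequency that can be represented without aliasing
is the Nyquist frequency: f_max = f_s / 2 = 68 kHz / 2 = 34 kHz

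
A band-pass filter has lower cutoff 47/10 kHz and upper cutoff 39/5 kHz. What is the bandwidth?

Bandwidth = f_high - f_low
= 39/5 kHz - 47/10 kHz = 31/10 kHz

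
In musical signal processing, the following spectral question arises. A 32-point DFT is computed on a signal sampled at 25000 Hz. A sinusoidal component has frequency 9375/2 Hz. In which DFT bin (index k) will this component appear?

DFT frequency resolution = f_s/N = 25000/32 = 3125/4 Hz
Bin index k = f_signal / resolution = 9375/2 / 3125/4 = 6
The signal frequency 9375/2 Hz falls in DFT bin k = 6.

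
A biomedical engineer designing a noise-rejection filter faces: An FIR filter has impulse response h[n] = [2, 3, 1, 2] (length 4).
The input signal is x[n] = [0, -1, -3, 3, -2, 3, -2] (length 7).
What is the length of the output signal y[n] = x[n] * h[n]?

For linear convolution, the output length is:
len(y) = len(x) + len(h) - 1 = 7 + 4 - 1 = 10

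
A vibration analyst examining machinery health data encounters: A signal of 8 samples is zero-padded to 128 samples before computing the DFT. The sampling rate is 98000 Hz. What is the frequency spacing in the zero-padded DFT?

Original DFT: N = 8, resolution = f_s/N = 98000/8 = 12250 Hz
Zero-padded DFT: N = 128, resolution = f_s/N = 98000/128 = 6125/8 Hz
Zero-padding interpolates the spectrum (finer frequency grid)
but does NOT improve the true spectral resolution (ability to resolve close frequencies).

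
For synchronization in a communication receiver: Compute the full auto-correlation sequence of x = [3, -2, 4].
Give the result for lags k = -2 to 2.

r_xx[k] = sum_m x[m]*x[m+k], indexed from 0, for k = -2 to 2:
  r_xx[-2] = x[2]*x[0] = 12
  r_xx[-1] = x[1]*x[0] + x[2]*x[1] = -14
  r_xx[0] = x[0]*x[0] + x[1]*x[1] + x[2]*x[2] = 29
  r_xx[1] = x[0]*x[1] + x[1]*x[2] = -14
  r_xx[2] = x[0]*x[2] = 12
r_xx = [12, -14, 29, -14, 12]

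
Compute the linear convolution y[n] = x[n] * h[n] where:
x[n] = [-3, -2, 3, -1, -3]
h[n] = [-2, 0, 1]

y[n] = sum_k x[k]*h[n-k]. Output length = len(x) + len(h) - 1 = 5 + 3 - 1 = 7.
y[0] = -3*-2 = 6
y[1] = -2*-2 + -3*0 = 4
y[2] = 3*-2 + -2*0 + -3*1 = -9
y[3] = -1*-2 + 3*0 + -2*1 = 0
y[4] = -3*-2 + -1*0 + 3*1 = 9
y[5] = -3*0 + -1*1 = -1
y[6] = -3*1 = -3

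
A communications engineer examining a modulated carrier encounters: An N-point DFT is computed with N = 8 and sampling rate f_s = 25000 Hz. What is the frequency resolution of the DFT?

DFT frequency resolution = f_s / N
= 25000 / 8 = 3125 Hz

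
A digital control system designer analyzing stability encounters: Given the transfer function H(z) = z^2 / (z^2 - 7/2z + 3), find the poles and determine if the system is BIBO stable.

Poles are roots of the denominator: z^2 - 7/2z + 3 = 0.
Quadratic formula: z = [-(-7/2) +/- sqrt((-7/2)^2 - 4*(3))] / 2
Discriminant = 49/4 - 12 = 1/4; sqrt = 1/2.
z = (7/2 +/- 1/2) / 2 => z = 2 or z = 3/2.
|p1| = 2, |p2| = 3/2.
For BIBO stability, all poles must lie inside the unit circle (|p| < 1).
System is UNSTABLE since at least one |p| >= 1.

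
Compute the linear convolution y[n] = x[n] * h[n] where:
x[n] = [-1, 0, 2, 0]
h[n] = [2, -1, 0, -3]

y[n] = sum_k x[k]*h[n-k]. Output length = len(x) + len(h) - 1 = 4 + 4 - 1 = 7.
y[0] = -1*2 = -2
y[1] = 0*2 + -1*-1 = 1
y[2] = 2*2 + 0*-1 + -1*0 = 4
y[3] = 0*2 + 2*-1 + 0*0 + -1*-3 = 1
y[4] = 0*-1 + 2*0 + 0*-3 = 0
y[5] = 0*0 + 2*-3 = -6
y[6] = 0*-3 = 0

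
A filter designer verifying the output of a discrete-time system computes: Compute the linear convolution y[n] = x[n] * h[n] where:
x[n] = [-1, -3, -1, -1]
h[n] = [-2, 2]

y[n] = sum_k x[k]*h[n-k]. Output length = len(x) + len(h) - 1 = 4 + 2 - 1 = 5.
y[0] = -1*-2 = 2
y[1] = -3*-2 + -1*2 = 4
y[2] = -1*-2 + -3*2 = -4
y[3] = -1*-2 + -1*2 = 0
y[4] = -1*2 = -2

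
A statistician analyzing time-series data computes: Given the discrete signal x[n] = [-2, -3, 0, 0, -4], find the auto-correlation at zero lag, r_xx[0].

The auto-correlation at zero lag r_xx[0] equals the signal energy.
r_xx[0] = sum of x[n]^2 = (-2)^2 + (-3)^2 + 0^2 + 0^2 + (-4)^2
= 4 + 9 + 0 + 0 + 16 = 29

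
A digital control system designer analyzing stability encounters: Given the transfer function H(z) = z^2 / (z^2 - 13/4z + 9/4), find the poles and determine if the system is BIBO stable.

Poles are roots of the denominator: z^2 - 13/4z + 9/4 = 0.
Quadratic formula: z = [-(-13/4) +/- sqrt((-13/4)^2 - 4*(9/4))] / 2
Discriminant = 169/16 - 9 = 25/16; sqrt = 5/4.
z = (13/4 +/- 5/4) / 2 => z = 9/4 or z = 1.
|p1| = 1, |p2| = 9/4.
For BIBO stability, all poles must lie inside the unit circle (|p| < 1).
System is UNSTABLE since at least one |p| >= 1.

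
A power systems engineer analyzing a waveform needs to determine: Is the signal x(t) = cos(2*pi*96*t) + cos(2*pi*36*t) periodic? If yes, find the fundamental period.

f1 = 96 Hz, f2 = 36 Hz
Period T1 = 1/96, T2 = 1/36
Ratio T1/T2 = 36/96, which is rational.
The signal is periodic with fundamental period T = 1/GCD(96,36) = 1/12 s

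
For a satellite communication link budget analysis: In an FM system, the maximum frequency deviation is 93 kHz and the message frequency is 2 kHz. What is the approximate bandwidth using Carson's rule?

Carson's rule: BW = 2*(delta_f + f_m)
= 2*(93 + 2) kHz = 190 kHz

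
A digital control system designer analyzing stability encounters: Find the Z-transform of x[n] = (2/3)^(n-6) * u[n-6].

Time-shifting property: if X(z) = Z{x[n]}, then Z{x[n-d]} = z^(-d) * X(z)
X(z) = z/(z - 2/3) for x[n] = (2/3)^n * u[n]
Z{x[n-6]} = z^(-6) * z/(z - 2/3) = z^(-5)/(z - 2/3)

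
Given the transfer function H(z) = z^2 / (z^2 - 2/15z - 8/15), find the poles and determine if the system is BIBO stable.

Poles are roots of the denominator: z^2 - 2/15z - 8/15 = 0.
Quadratic formula: z = [-(-2/15) +/- sqrt((-2/15)^2 - 4*(-8/15))] / 2
Discriminant = 4/225 + 32/15 = 484/225; sqrt = 22/15.
z = (2/15 +/- 22/15) / 2 => z = 4/5 or z = -2/3.
|p1| = 2/3, |p2| = 4/5.
For BIBO stability, all poles must lie inside the unit circle (|p| < 1).
System is STABLE since both |p| < 1.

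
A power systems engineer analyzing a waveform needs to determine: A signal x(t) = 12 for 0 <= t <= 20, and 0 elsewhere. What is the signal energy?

Energy = integral of |x(t)|^2 dt over the signal duration
= 12^2 * 20 = 144 * 20 = 2880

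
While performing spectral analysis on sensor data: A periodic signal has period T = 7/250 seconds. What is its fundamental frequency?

The fundamental frequency is the reciprocal of the period.
f = 1/T = 1/(7/250) = 250/7 Hz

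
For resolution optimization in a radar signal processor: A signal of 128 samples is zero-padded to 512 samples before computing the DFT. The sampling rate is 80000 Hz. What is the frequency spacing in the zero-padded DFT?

Original DFT: N = 128, resolution = f_s/N = 80000/128 = 625 Hz
Zero-padded DFT: N = 512, resolution = f_s/N = 80000/512 = 625/4 Hz
Zero-padding interpolates the spectrum (finer frequency grid)
but does NOT improve the true spectral resolution (ability to resolve close frequencies).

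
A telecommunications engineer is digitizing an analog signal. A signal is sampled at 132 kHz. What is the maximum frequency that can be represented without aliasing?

The maximum frequency that can be represented without aliasing
is the Nyquist frequency: f_max = f_s / 2 = 132 kHz / 2 = 66 kHz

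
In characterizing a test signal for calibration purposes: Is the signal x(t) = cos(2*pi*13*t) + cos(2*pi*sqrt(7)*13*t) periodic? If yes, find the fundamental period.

f1 = 13 Hz, f2 = 13*sqrt(7) Hz
Ratio f2/f1 = sqrt(7), which is irrational.
Since the frequency ratio is irrational, no common period exists.
The signal is not periodic.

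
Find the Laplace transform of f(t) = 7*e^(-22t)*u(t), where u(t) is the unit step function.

Standard Laplace transform pair:
e^(-at)*u(t) <-> 1/(s+a)
With a = 22: L{7*e^(-22t)*u(t)} = 7/(s+22), ROC: Re(s) > -22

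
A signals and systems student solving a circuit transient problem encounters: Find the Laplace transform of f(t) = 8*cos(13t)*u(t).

Standard pair: cos(wt)*u(t) <-> s/(s^2+w^2)
With w = 13: L{8*cos(13t)*u(t)} = 8s/(s^2+169)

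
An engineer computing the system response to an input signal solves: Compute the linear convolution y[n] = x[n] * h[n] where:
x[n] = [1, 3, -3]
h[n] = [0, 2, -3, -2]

y[n] = sum_k x[k]*h[n-k]. Output length = len(x) + len(h) - 1 = 3 + 4 - 1 = 6.
y[0] = 1*0 = 0
y[1] = 3*0 + 1*2 = 2
y[2] = -3*0 + 3*2 + 1*-3 = 3
y[3] = -3*2 + 3*-3 + 1*-2 = -17
y[4] = -3*-3 + 3*-2 = 3
y[5] = -3*-2 = 6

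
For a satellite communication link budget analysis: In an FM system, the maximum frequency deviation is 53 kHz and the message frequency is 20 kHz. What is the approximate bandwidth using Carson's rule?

Carson's rule: BW = 2*(delta_f + f_m)
= 2*(53 + 20) kHz = 146 kHz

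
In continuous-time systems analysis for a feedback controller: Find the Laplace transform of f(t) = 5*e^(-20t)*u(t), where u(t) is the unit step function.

Standard Laplace transform pair:
e^(-at)*u(t) <-> 1/(s+a)
With a = 20: L{5*e^(-20t)*u(t)} = 5/(s+20), ROC: Re(s) > -20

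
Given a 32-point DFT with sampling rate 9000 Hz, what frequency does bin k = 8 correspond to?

The frequency of DFT bin k is: f_k = k * f_s / N
f_8 = 8 * 9000 / 32 = 2250 Hz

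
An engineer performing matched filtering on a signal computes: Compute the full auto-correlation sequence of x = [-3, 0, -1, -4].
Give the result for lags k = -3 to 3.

r_xx[k] = sum_m x[m]*x[m+k], indexed from 0, for k = -3 to 3:
  r_xx[-3] = x[3]*x[0] = 12
  r_xx[-2] = x[2]*x[0] + x[3]*x[1] = 3
  r_xx[-1] = x[1]*x[0] + x[2]*x[1] + x[3]*x[2] = 4
  r_xx[0] = x[0]*x[0] + x[1]*x[1] + x[2]*x[2] + x[3]*x[3] = 26
  r_xx[1] = x[0]*x[1] + x[1]*x[2] + x[2]*x[3] = 4
  r_xx[2] = x[0]*x[2] + x[1]*x[3] = 3
  r_xx[3] = x[0]*x[3] = 12
r_xx = [12, 3, 4, 26, 4, 3, 12]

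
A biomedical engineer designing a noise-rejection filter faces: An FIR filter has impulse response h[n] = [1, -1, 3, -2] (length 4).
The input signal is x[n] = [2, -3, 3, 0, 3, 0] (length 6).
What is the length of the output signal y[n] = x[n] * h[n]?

For linear convolution, the output length is:
len(y) = len(x) + len(h) - 1 = 6 + 4 - 1 = 9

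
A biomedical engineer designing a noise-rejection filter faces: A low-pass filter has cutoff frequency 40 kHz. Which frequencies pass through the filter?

A low-pass filter passes all frequencies below the cutoff frequency 40 kHz and attenuates higher frequencies.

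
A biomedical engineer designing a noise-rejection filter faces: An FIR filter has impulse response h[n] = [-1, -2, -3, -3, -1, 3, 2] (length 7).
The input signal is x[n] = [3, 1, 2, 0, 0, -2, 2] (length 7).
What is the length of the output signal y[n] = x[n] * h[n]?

For linear convolution, the output length is:
len(y) = len(x) + len(h) - 1 = 7 + 7 - 1 = 13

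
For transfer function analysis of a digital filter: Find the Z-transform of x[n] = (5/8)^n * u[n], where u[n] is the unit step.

The Z-transform of a^n * u[n] is z/(z-a) for |z| > |a|.
Here a = 5/8, so X(z) = z/(z - (5/8)) = 8z/(8z - 5)
ROC: |z| > 5/8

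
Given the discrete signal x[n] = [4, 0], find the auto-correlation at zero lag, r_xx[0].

The auto-correlation at zero lag r_xx[0] equals the signal energy.
r_xx[0] = sum of x[n]^2 = 4^2 + 0^2
= 16 + 0 = 16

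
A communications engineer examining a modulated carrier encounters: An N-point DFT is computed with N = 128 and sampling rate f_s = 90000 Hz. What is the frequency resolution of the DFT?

DFT frequency resolution = f_s / N
= 90000 / 128 = 5625/8 Hz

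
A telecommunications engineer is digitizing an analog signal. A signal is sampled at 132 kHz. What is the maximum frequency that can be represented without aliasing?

The maximum frequency that can be represented without aliasing
is the Nyquist frequency: f_max = f_s / 2 = 132 kHz / 2 = 66 kHz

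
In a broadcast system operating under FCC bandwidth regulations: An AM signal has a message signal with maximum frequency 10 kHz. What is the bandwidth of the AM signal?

In AM (double-sideband), the bandwidth is twice the message frequency.
BW = 2 * f_m = 2 * 10 kHz = 20 kHz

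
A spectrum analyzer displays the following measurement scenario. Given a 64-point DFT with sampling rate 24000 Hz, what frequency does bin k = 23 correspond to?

The frequency of DFT bin k is: f_k = k * f_s / N
f_23 = 23 * 24000 / 64 = 8625 Hz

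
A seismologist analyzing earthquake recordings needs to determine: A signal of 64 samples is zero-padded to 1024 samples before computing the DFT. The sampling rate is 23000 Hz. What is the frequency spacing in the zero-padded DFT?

Original DFT: N = 64, resolution = f_s/N = 23000/64 = 2875/8 Hz
Zero-padded DFT: N = 1024, resolution = f_s/N = 23000/1024 = 2875/128 Hz
Zero-padding interpolates the spectrum (finer frequency grid)
but does NOT improve the true spectral resolution (ability to resolve close frequencies).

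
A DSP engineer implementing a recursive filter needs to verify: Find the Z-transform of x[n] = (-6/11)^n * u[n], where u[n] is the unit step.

The Z-transform of a^n * u[n] is z/(z-a) for |z| > |a|.
Here a = -6/11, so X(z) = z/(z - (-6/11)) = 11z/(11z + 6)
ROC: |z| > 6/11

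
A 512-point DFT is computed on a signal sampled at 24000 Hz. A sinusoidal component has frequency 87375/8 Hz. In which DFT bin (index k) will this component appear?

DFT frequency resolution = f_s/N = 24000/512 = 375/8 Hz
Bin index k = f_signal / resolution = 87375/8 / 375/8 = 233
The signal frequency 87375/8 Hz falls in DFT bin k = 233.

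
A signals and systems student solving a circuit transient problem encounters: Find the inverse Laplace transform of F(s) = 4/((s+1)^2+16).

Standard pair: w/((s+a)^2+w^2) <-> e^(-at)*sin(wt)*u(t)
With a=1, w=4: f(t) = e^(-t)*sin(4t)*u(t)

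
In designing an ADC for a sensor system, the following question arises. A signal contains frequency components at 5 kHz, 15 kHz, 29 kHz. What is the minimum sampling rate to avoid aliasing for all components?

The highest frequency component is f_max = 29 kHz.
Nyquist rate = 2 * f_max = 2 * 29 kHz = 58 kHz.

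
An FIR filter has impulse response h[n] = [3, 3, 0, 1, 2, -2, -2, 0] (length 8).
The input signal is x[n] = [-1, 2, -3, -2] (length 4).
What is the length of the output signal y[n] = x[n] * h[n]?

For linear convolution, the output length is:
len(y) = len(x) + len(h) - 1 = 4 + 8 - 1 = 11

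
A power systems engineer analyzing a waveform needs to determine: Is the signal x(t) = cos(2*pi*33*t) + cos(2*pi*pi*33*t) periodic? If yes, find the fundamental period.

f1 = 33 Hz, f2 = 33*pi Hz
Ratio f2/f1 = pi, which is irrational.
Since the frequency ratio is irrational, no common period exists.
The signal is not periodic.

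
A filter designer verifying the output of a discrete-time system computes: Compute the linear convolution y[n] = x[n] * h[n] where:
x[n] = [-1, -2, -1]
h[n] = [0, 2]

y[n] = sum_k x[k]*h[n-k]. Output length = len(x) + len(h) - 1 = 3 + 2 - 1 = 4.
y[0] = -1*0 = 0
y[1] = -2*0 + -1*2 = -2
y[2] = -1*0 + -2*2 = -4
y[3] = -1*2 = -2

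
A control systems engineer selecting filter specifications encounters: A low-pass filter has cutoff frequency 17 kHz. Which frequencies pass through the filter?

A low-pass filter passes all frequencies below the cutoff frequency 17 kHz and attenuates higher frequencies.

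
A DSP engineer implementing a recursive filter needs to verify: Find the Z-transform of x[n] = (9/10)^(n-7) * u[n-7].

Time-shifting property: if X(z) = Z{x[n]}, then Z{x[n-d]} = z^(-d) * X(z)
X(z) = z/(z - 9/10) for x[n] = (9/10)^n * u[n]
Z{x[n-7]} = z^(-7) * z/(z - 9/10) = z^(-6)/(z - 9/10)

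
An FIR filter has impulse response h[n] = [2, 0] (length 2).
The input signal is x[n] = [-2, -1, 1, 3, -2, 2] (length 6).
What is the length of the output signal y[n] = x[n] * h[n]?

For linear convolution, the output length is:
len(y) = len(x) + len(h) - 1 = 6 + 2 - 1 = 7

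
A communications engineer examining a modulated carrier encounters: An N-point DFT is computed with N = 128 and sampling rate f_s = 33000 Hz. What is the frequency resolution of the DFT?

DFT frequency resolution = f_s / N
= 33000 / 128 = 4125/16 Hz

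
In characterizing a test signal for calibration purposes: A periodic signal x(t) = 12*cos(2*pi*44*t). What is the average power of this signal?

Average power of A*cos(wt) is A^2/2.
P = 12^2 / 2 = 144/2 = 72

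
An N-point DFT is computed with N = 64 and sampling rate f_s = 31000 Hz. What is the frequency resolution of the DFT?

DFT frequency resolution = f_s / N
= 31000 / 64 = 3875/8 Hz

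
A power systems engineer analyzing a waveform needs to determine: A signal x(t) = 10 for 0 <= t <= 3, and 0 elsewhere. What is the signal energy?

Energy = integral of |x(t)|^2 dt over the signal duration
= 10^2 * 3 = 100 * 3 = 300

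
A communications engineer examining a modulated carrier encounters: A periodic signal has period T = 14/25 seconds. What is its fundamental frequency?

The fundamental frequency is the reciprocal of the period.
f = 1/T = 1/(14/25) = 25/14 Hz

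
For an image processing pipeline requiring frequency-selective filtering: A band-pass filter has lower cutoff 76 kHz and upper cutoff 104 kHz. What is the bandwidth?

Bandwidth = f_high - f_low
= 104 kHz - 76 kHz = 28 kHz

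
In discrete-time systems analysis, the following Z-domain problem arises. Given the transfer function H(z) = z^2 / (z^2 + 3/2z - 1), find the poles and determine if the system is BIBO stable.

Poles are roots of the denominator: z^2 + 3/2z - 1 = 0.
Quadratic formula: z = [-(3/2) +/- sqrt((3/2)^2 - 4*(-1))] / 2
Discriminant = 9/4 + 4 = 25/4; sqrt = 5/2.
z = (-3/2 +/- 5/2) / 2 => z = 1/2 or z = -2.
|p1| = 2, |p2| = 1/2.
For BIBO stability, all poles must lie inside the unit circle (|p| < 1).
System is UNSTABLE since at least one |p| >= 1.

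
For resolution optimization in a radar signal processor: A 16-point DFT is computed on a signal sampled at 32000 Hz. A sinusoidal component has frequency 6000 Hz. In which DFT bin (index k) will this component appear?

DFT frequency resolution = f_s/N = 32000/16 = 2000 Hz
Bin index k = f_signal / resolution = 6000 / 2000 = 3
The signal frequency 6000 Hz falls in DFT bin k = 3.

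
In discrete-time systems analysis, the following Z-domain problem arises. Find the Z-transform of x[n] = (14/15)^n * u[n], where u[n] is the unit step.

The Z-transform of a^n * u[n] is z/(z-a) for |z| > |a|.
Here a = 14/15, so X(z) = z/(z - (14/15)) = 15z/(15z - 14)
ROC: |z| > 14/15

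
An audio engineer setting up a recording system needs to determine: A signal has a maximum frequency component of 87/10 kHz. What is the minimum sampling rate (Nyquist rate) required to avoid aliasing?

By the Nyquist-Shannon sampling theorem,
the minimum sampling rate (Nyquist rate) must be at least 2 * f_max.
Nyquist rate = 2 * 87/10 kHz = 87/5 kHz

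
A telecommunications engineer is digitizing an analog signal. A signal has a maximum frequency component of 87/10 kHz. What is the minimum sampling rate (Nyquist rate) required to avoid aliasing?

By the Nyquist-Shannon sampling theorem,
the minimum sampling rate (Nyquist rate) must be at least 2 * f_max.
Nyquist rate = 2 * 87/10 kHz = 87/5 kHz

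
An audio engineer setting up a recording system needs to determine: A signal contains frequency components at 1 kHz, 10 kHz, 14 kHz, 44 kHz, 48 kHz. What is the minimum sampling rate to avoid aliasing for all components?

The highest frequency component is f_max = 48 kHz.
Nyquist rate = 2 * f_max = 2 * 48 kHz = 96 kHz.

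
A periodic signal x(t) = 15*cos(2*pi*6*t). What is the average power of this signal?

Average power of A*cos(wt) is A^2/2.
P = 15^2 / 2 = 225/2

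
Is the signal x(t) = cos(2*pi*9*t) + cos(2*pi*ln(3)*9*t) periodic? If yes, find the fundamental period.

f1 = 9 Hz, f2 = 9*ln(3) Hz
Ratio f2/f1 = ln(3), which is irrational.
Since the frequency ratio is irrational, no common period exists.
The signal is not periodic.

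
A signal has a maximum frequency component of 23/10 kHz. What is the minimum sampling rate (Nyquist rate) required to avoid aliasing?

By the Nyquist-Shannon sampling theorem,
the minimum sampling rate (Nyquist rate) must be at least 2 * f_max.
Nyquist rate = 2 * 23/10 kHz = 23/5 kHz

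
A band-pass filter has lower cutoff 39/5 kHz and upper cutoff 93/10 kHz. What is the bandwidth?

Bandwidth = f_high - f_low
= 93/10 kHz - 39/5 kHz = 3/2 kHz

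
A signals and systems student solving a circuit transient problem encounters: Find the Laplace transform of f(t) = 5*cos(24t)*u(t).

Standard pair: cos(wt)*u(t) <-> s/(s^2+w^2)
With w = 24: L{5*cos(24t)*u(t)} = 5s/(s^2+576)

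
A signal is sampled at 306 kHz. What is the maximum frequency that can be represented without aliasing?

The maximum frequency that can be represented without aliasing
is the Nyquist frequency: f_max = f_s / 2 = 306 kHz / 2 = 153 kHz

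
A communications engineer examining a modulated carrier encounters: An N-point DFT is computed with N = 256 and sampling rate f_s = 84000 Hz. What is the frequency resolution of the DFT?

DFT frequency resolution = f_s / N
= 84000 / 256 = 2625/8 Hz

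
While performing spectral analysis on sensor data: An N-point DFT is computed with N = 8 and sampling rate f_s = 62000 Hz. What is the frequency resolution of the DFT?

DFT frequency resolution = f_s / N
= 62000 / 8 = 7750 Hz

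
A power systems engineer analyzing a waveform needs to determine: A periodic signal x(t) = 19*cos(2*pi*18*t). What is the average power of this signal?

Average power of A*cos(wt) is A^2/2.
P = 19^2 / 2 = 361/2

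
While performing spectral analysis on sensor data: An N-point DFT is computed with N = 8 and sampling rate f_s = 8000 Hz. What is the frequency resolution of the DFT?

DFT frequency resolution = f_s / N
= 8000 / 8 = 1000 Hz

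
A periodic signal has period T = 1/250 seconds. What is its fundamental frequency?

The fundamental frequency is the reciprocal of the period.
f = 1/T = 1/(1/250) = 250 Hz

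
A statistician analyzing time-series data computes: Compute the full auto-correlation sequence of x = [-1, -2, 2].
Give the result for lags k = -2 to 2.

r_xx[k] = sum_m x[m]*x[m+k], indexed from 0, for k = -2 to 2:
  r_xx[-2] = x[2]*x[0] = -2
  r_xx[-1] = x[1]*x[0] + x[2]*x[1] = -2
  r_xx[0] = x[0]*x[0] + x[1]*x[1] + x[2]*x[2] = 9
  r_xx[1] = x[0]*x[1] + x[1]*x[2] = -2
  r_xx[2] = x[0]*x[2] = -2
r_xx = [-2, -2, 9, -2, -2]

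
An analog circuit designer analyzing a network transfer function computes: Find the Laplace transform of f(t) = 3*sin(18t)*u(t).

Standard pair: sin(wt)*u(t) <-> w/(s^2+w^2)
With w = 18: L{3*sin(18t)*u(t)} = 54/(s^2+324)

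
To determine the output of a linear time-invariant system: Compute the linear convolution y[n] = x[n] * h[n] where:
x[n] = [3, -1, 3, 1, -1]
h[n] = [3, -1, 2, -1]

y[n] = sum_k x[k]*h[n-k]. Output length = len(x) + len(h) - 1 = 5 + 4 - 1 = 8.
y[0] = 3*3 = 9
y[1] = -1*3 + 3*-1 = -6
y[2] = 3*3 + -1*-1 + 3*2 = 16
y[3] = 1*3 + 3*-1 + -1*2 + 3*-1 = -5
y[4] = -1*3 + 1*-1 + 3*2 + -1*-1 = 3
y[5] = -1*-1 + 1*2 + 3*-1 = 0
y[6] = -1*2 + 1*-1 = -3
y[7] = -1*-1 = 1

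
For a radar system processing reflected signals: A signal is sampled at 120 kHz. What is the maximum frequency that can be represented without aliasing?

The maximum frequency that can be represented without aliasing
is the Nyquist frequency: f_max = f_s / 2 = 120 kHz / 2 = 60 kHz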